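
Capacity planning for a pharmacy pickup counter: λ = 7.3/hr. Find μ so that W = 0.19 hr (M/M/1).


W = 1/(μ−λ) ⇒ μ − λ = 1/W = 1/0.19 = 5.2632
μ = λ + 1/W = 7.3 + 5.2632 = 12.5632 per hr

Final: 12.5632 /hr


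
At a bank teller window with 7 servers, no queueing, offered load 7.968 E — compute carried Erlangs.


B(7,7.968) = 0.306355 (Erlang-B)
Carried load = a(1 − B) = 7.968·(1 − 0.306355) = 7.968·0.693645 = 5.5270 E

Final: 5.5270 Erlangs


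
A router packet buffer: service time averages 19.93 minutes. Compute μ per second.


μ = 1/(service time) in consistent units.
1 second = 0.0166667 min, so μ = 0.0166667/19.93 = 0.0008363 per second

Final: 0.0008363 /sec


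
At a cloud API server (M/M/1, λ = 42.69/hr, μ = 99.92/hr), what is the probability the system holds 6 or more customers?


ρ = 42.69/99.92 = 0.4272
P(N ≥ n) = ρ^n = 0.4272^6 = 0.006082

Final: 0.006082


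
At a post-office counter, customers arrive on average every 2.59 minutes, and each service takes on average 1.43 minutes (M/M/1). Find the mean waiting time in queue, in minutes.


λ = 60/2.59 = 23.1660 /hr
μ = 60/1.43 = 41.9580 /hr
ρ = λ/μ = 23.1660/41.9580 = 0.5521
Wq = ρ/(μ−λ) = 0.5521/(41.9580−23.1660) = 0.02938 hr
In minutes: 0.02938·60 = 1.763 min

Final: 1.763 min


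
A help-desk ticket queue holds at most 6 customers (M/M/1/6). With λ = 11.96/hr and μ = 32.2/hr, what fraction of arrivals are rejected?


ρ = λ/μ = 11.96/32.2 = 0.3714
P_K = (1−ρ)ρ^K/(1−ρ^(K+1)) = (0.6286·0.002626)/(1 − 0.0009753)
= 0.001650/0.999025 = 0.001652

Final: 0.001652


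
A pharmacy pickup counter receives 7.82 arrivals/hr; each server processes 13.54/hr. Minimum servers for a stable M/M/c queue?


Stability requires cμ > λ ⇔ c > λ/μ.
λ/μ = 7.82/13.54 = 0.5775
Minimum integer c = ⌊0.5775⌋ + 1 = 1
Check: 1·13.54 = 13.54 > 7.82, while 0·13.54 = 0.00 ≤ 7.82

Final: 1 servers


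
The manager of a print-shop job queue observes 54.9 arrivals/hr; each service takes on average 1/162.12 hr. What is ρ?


ρ = λ/μ = 54.9/162.12 = 0.3386

Final: 0.3386


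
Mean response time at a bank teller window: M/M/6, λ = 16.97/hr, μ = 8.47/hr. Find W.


a = 2.0035; ρ = 0.3339; P₀ = 0.134655
Lq = P₀·a^c·ρ/(c!(1−ρ)²) = 0.009105
Wq = Lq/λ = 0.009105/16.97 = 0.0005365 hr
W = Wq + 1/μ = 0.0005365 + 0.11806 = 0.11860 hr

Final: 0.11860 hr


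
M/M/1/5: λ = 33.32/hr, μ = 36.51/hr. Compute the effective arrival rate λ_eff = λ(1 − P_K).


ρ = 0.9126; P_K = (1−ρ)ρ^5/(1−ρ^6) = 0.131009
λ_eff = λ(1 − P_K) = 33.32·(1 − 0.131009) = 33.32·0.868991 = 28.9548 /hr

Final: 28.9548 /hr


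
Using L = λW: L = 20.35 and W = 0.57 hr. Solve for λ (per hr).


λ = L/W = 20.35/0.57 = 35.7018 /hr

Final: 35.7018 /hr


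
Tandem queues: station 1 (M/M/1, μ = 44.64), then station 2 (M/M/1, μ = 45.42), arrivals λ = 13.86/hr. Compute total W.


Each node sees arrival rate λ = 13.86/hr (tandem ⇒ throughput preserved).
W₁ = 1/(μ₁−λ) = 1/(44.64−13.86) = 0.03249 hr
W₂ = 1/(μ₂−λ) = 1/(45.42−13.86) = 0.03169 hr
W_total = W₁ + W₂ = 0.03249 + 0.03169 = 0.06417 hr

Final: 0.06417 hr


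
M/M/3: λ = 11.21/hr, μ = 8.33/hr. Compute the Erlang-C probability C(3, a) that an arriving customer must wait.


a = λ/μ = 1.3457; ρ = a/3 = 0.4486
P₀ = 0.250760 (from M/M/c formula)
C(c,a) = [a^c/(c!(1−ρ))]·P₀ = [2.43715/(6·0.5514)]·0.250760
= 0.73663·0.250760 = 0.184717

Final: 0.184717


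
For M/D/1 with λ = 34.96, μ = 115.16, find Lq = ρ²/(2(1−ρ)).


ρ = 34.96/115.16 = 0.3036
M/D/1: Lq = ρ²/(2(1−ρ)) = 0.09216/(2·0.6964) = 0.06617

Final: 0.06617


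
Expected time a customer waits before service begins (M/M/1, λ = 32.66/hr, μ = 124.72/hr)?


ρ = 32.66/124.72 = 0.2619
Wq = ρ/(μ−λ) = 0.2619/(124.72 − 32.66) = 0.2619/92.06 = 0.002845 hr

Final: 0.002845 hr


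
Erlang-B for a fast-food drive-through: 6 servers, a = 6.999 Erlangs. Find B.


B(c,a) = (a^c/c!) / Σ_{k=0}^{c} a^k/k!
a^6/6! = 163.261381
Σ terms (k=0..6): 1.00000 + 6.99900 + 24.49300 + 57.14217 + 99.98451 + 139.95832 + 163.26138 = 492.838384
B = 163.261381/492.838384 = 0.331268

Final: 0.331268


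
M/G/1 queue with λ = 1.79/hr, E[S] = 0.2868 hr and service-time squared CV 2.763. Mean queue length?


ρ = λ·E[S] = 1.79·0.2868 = 0.5134
Lq = ρ²(1+C_s²)/(2(1−ρ)) = 0.2636·(1+2.763)/(2·0.4866)
= 0.2636·3.7630/0.9733 = 1.01899

Final: 1.01899


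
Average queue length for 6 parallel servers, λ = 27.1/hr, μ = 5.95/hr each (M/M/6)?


a = λ/μ = 4.5546; ρ = a/6 = 0.7591
P₀ = 0.008517
Lq = P₀·a^c·ρ / (c!·(1−ρ)²) = 0.008517·8927.17300·0.7591/(720·0.05803)
= 1.38141

Final: 1.38141


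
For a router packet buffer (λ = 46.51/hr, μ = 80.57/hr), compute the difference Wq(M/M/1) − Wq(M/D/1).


ρ = 46.51/80.57 = 0.5773
Wq(M/M/1) = ρ/(μ−λ) = 0.5773/34.06 = 0.01695 hr
Wq(M/D/1) = ρ/(2(μ−λ)) = 0.008474 hr
Savings = 0.01695 − 0.008474 = 0.008474 hr

Final: 0.008474 hr


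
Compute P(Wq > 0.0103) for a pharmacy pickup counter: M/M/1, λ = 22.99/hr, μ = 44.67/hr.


ρ = 22.99/44.67 = 0.5147
P(Wq > t) = ρ·e^{−(μ−λ)t} = 0.5147·e^{−0.2233}
= 0.5147·0.799872 = 0.411664

Final: 0.411664


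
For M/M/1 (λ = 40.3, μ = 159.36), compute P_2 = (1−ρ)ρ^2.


ρ = 40.3/159.36 = 0.2529
P_n = (1−ρ)·ρ^n = (1 − 0.2529)·0.2529^2 = 0.7471·0.063952 = 0.047779

Final: 0.047779


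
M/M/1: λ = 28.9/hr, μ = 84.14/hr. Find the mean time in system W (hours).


W = 1/(μ−λ) = 1/(84.14 − 28.9) = 1/55.24 = 0.01810 hr

Final: 0.01810 hr


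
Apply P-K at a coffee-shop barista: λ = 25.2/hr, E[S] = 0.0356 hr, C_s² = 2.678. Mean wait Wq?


ρ = λ·E[S] = 25.2·0.0356 = 0.8971
E[S²] = E[S]²(1+C_s²) = 0.0356²·(1+2.678) = 0.004661
Wq = λ·E[S²]/(2(1−ρ)) = 25.2·0.004661/(2·0.1029) = 0.57089 hr

Final: 0.57089 hr


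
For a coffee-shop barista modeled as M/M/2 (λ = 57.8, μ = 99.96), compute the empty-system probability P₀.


a = λ/μ = 57.8/99.96 = 0.5782; ρ = a/c = 0.2891
Σ_{k=0}^{1} a^k/k! (terms k=0..1) = 1.00000 + 0.57823 = 1.57823
Tail: a^2/(2!(1−ρ)) = 0.33435/(2·0.7109) = 0.23517
P₀ = 1/(1.57823 + 0.23517) = 1/1.81340 = 0.551451

Final: 0.551451


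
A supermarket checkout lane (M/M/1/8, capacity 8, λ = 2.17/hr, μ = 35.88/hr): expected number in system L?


ρ = 2.17/35.88 = 0.06048
L = ρ[1 − (K+1)ρ^K + Kρ^(K+1)] / [(1−ρ)(1−ρ^(K+1))]
Numerator: 0.06048·(1 − 9·1.790e-10 + 8·1.083e-11) = 0.060479
Denominator: (0.9395)·(1.000000) = 0.939521
L = 0.060479/0.939521 = 0.06437

Final: 0.06437


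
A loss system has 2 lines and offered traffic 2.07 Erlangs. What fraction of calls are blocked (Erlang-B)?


B(c,a) = (a^c/c!) / Σ_{k=0}^{c} a^k/k!
a^2/2! = 2.142450
Σ terms (k=0..2): 1.00000 + 2.07000 + 2.14245 = 5.212450
B = 2.142450/5.212450 = 0.411026

Final: 0.411026


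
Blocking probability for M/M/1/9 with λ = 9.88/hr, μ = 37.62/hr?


ρ = λ/μ = 9.88/37.62 = 0.2626
P_K = (1−ρ)ρ^K/(1−ρ^(K+1)) = (0.7374·0.000005944)/(1 − 0.000001561)
= 0.000004383/0.999998 = 0.000004383

Final: 0.000004383


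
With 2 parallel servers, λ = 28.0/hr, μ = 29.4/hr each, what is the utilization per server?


ρ = λ/(cμ) = 28.0/(2·29.4) = 28.0/58.80 = 0.4762

Final: 0.4762


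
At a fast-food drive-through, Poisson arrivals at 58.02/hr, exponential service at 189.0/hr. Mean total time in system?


W = 1/(μ−λ) = 1/(189.0 − 58.02) = 1/130.98 = 0.007635 hr

Final: 0.007635 hr


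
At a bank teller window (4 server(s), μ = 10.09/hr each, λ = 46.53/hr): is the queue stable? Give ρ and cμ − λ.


Total capacity cμ = 4·10.09 = 40.36/hr
ρ = λ/(cμ) = 46.53/40.36 = 1.1529
Stable ⇔ ρ < 1: NO
Spare capacity = cμ − λ = 40.36 − 46.53 = -6.17/hr

Final: ρ = 1.1529; unstable; margin = -6.17/hr


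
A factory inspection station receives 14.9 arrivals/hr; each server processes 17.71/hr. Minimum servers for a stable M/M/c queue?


Stability requires cμ > λ ⇔ c > λ/μ.
λ/μ = 14.9/17.71 = 0.8413
Minimum integer c = ⌊0.8413⌋ + 1 = 1
Check: 1·17.71 = 17.71 > 14.9, while 0·17.71 = 0.00 ≤ 14.9

Final: 1 servers


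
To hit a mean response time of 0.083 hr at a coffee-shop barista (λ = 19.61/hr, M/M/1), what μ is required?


W = 1/(μ−λ) ⇒ μ − λ = 1/W = 1/0.083 = 12.0482
μ = λ + 1/W = 19.61 + 12.0482 = 31.6582 per hr

Final: 31.6582 /hr


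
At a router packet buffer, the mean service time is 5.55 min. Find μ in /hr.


μ = 1/(service time) in consistent units.
1 hour = 60 min, so μ = 60/5.55 = 10.8108 per hour

Final: 10.8108 /hr


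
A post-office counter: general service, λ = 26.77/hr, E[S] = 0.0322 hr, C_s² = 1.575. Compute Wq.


ρ = λ·E[S] = 26.77·0.0322 = 0.8620
E[S²] = E[S]²(1+C_s²) = 0.0322²·(1+1.575) = 0.002670
Wq = λ·E[S²]/(2(1−ρ)) = 26.77·0.002670/(2·0.1380) = 0.25895 hr

Final: 0.25895 hr


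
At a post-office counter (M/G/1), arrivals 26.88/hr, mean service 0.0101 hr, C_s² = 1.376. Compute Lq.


ρ = λ·E[S] = 26.88·0.0101 = 0.2715
Lq = ρ²(1+C_s²)/(2(1−ρ)) = 0.07371·(1+1.376)/(2·0.7285)
= 0.07371·2.3760/1.4570 = 0.12019

Final: 0.12019


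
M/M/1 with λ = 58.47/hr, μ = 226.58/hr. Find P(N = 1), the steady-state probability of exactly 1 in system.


ρ = 58.47/226.58 = 0.2581
P_n = (1−ρ)·ρ^n = (1 − 0.2581)·0.2581^1 = 0.7419·0.258055 = 0.191462

Final: 0.191462


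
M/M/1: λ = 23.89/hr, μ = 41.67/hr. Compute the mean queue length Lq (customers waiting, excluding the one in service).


ρ = 23.89/41.67 = 0.5733
Lq = ρ²/(1−ρ) = 0.3287/0.4267 = 0.7703

Final: 0.7703


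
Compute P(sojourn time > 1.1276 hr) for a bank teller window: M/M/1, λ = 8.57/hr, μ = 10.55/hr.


W ~ Exponential(μ−λ) for M/M/1.
μ − λ = 10.55 − 8.57 = 1.9800
P(W > t) = e^{−(μ−λ)t} = e^{−2.2326} = 0.107244

Final: 0.107244


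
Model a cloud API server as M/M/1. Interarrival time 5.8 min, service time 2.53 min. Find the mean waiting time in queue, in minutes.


λ = 60/5.8 = 10.3448 /hr
μ = 60/2.53 = 23.7154 /hr
ρ = λ/μ = 10.3448/23.7154 = 0.4362
Wq = ρ/(μ−λ) = 0.4362/(23.7154−10.3448) = 0.03262 hr
In minutes: 0.03262·60 = 1.957 min

Final: 1.957 min


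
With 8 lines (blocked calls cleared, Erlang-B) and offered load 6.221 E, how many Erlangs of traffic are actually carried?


B(8,6.221) = 0.134245 (Erlang-B)
Carried load = a(1 − B) = 6.221·(1 − 0.134245) = 6.221·0.865755 = 5.3859 E

Final: 5.3859 Erlangs


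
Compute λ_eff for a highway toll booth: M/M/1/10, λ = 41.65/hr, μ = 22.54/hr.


ρ = 1.8478; P_K = (1−ρ)ρ^10/(1−ρ^11) = 0.459359
λ_eff = λ(1 − P_K) = 41.65·(1 − 0.459359) = 41.65·0.540641 = 22.5177 /hr

Final: 22.5177 /hr


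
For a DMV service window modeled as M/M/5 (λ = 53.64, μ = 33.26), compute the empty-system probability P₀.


a = λ/μ = 53.64/33.26 = 1.6127; ρ = a/c = 0.3225
Σ_{k=0}^{4} a^k/k! (terms k=0..4) = 1.00000 + 1.61275 + 1.30048 + 0.69911 + 0.28187 = 4.89421
Tail: a^5/(5!(1−ρ)) = 10.91020/(120·0.6775) = 0.13421
P₀ = 1/(4.89421 + 0.13421) = 1/5.02842 = 0.198870

Final: 0.198870


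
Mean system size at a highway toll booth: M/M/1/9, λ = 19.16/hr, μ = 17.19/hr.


ρ = 19.16/17.19 = 1.1146
L = ρ[1 − (K+1)ρ^K + Kρ^(K+1)] / [(1−ρ)(1−ρ^(K+1))]
Numerator: 1.1146·(1 − 10·2.655074 + 9·2.959350) = 1.207565
Denominator: (-0.1146)·(-1.959350) = 0.224544
L = 1.207565/0.224544 = 5.3778

Final: 5.3778


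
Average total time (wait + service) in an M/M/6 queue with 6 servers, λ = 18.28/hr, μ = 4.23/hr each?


a = 4.3215; ρ = 0.7203; P₀ = 0.011423
Lq = P₀·a^c·ρ/(c!(1−ρ)²) = 0.95109
Wq = Lq/λ = 0.95109/18.28 = 0.05203 hr
W = Wq + 1/μ = 0.05203 + 0.23641 = 0.28844 hr

Final: 0.28844 hr


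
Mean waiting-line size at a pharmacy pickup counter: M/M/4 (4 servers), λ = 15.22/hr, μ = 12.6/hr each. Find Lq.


a = λ/μ = 1.2079; ρ = a/4 = 0.3020
P₀ = 0.297767
Lq = P₀·a^c·ρ / (c!·(1−ρ)²) = 0.297767·2.12900·0.3020/(24·0.48723)
= 0.01637

Final: 0.01637


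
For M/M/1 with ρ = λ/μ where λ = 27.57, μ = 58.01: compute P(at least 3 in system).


ρ = 27.57/58.01 = 0.4753
P(N ≥ n) = ρ^n = 0.4753^3 = 0.107350

Final: 0.107350


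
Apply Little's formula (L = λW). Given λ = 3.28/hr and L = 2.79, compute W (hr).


W = L/λ = 2.79/3.28 = 0.8506 hr

Final: 0.8506 hr


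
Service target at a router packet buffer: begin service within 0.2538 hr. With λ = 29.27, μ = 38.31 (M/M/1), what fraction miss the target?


ρ = 29.27/38.31 = 0.7640
P(Wq > t) = ρ·e^{−(μ−λ)t} = 0.7640·e^{−2.2944}
= 0.7640·0.100827 = 0.077035

Final: 0.077035


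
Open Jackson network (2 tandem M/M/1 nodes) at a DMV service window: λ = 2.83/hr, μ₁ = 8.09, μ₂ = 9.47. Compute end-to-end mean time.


Each node sees arrival rate λ = 2.83/hr (tandem ⇒ throughput preserved).
W₁ = 1/(μ₁−λ) = 1/(8.09−2.83) = 0.19011 hr
W₂ = 1/(μ₂−λ) = 1/(9.47−2.83) = 0.15060 hr
W_total = W₁ + W₂ = 0.19011 + 0.15060 = 0.34072 hr

Final: 0.34072 hr


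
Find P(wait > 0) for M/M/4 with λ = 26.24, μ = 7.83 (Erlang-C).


a = λ/μ = 3.3512; ρ = a/4 = 0.8378
P₀ = 0.020559 (from M/M/c formula)
C(c,a) = [a^c/(c!(1−ρ))]·P₀ = [126.12706/(24·0.1622)]·0.020559
= 32.40075·0.020559 = 0.666134

Final: 0.666134


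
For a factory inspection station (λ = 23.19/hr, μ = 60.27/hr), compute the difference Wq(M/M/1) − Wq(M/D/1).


ρ = 23.19/60.27 = 0.3848
Wq(M/M/1) = ρ/(μ−λ) = 0.3848/37.08 = 0.01038 hr
Wq(M/D/1) = ρ/(2(μ−λ)) = 0.005188 hr
Savings = 0.01038 − 0.005188 = 0.005188 hr

Final: 0.005188 hr


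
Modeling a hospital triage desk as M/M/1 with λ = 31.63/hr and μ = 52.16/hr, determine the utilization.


ρ = λ/μ = 31.63/52.16 = 0.6064

Final: 0.6064


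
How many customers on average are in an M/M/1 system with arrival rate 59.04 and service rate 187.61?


ρ = λ/μ = 59.04/187.61 = 0.3147
L = ρ/(1−ρ) = 0.3147/(1 − 0.3147) = 0.3147/0.6853 = 0.4592

Final: 0.4592


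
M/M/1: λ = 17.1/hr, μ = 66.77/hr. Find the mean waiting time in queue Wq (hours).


ρ = 17.1/66.77 = 0.2561
Wq = ρ/(μ−λ) = 0.2561/(66.77 − 17.1) = 0.2561/49.67 = 0.005156 hr

Final: 0.005156 hr


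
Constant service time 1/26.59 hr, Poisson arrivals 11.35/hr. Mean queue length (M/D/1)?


ρ = 11.35/26.59 = 0.4269
M/D/1: Lq = ρ²/(2(1−ρ)) = 0.1822/(2·0.5731) = 0.15895

Final: 0.15895


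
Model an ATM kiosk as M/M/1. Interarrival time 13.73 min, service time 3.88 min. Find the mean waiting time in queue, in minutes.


λ = 60/13.73 = 4.3700 /hr
μ = 60/3.88 = 15.4639 /hr
ρ = λ/μ = 4.3700/15.4639 = 0.2826
Wq = ρ/(μ−λ) = 0.2826/(15.4639−4.3700) = 0.02547 hr
In minutes: 0.02547·60 = 1.528 min

Final: 1.528 min


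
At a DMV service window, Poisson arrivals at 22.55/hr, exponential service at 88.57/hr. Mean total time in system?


W = 1/(μ−λ) = 1/(88.57 − 22.55) = 1/66.02 = 0.01515 hr

Final: 0.01515 hr


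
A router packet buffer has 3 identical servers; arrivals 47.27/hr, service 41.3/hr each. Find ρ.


ρ = λ/(cμ) = 47.27/(3·41.3) = 47.27/123.90 = 0.3815

Final: 0.3815


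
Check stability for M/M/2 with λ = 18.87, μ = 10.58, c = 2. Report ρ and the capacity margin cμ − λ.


Total capacity cμ = 2·10.58 = 21.16/hr
ρ = λ/(cμ) = 18.87/21.16 = 0.8918
Stable ⇔ ρ < 1: YES
Spare capacity = cμ − λ = 21.16 − 18.87 = 2.29/hr

Final: ρ = 0.8918; stable; margin = 2.29/hr


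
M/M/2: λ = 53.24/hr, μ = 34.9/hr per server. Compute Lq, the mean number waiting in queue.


a = λ/μ = 1.5255; ρ = a/2 = 0.7628
P₀ = 0.134590
Lq = P₀·a^c·ρ / (c!·(1−ρ)²) = 0.134590·2.32715·0.7628/(2·0.05629)
= 2.12218

Final: 2.12218


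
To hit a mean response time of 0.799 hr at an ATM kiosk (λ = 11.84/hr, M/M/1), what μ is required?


W = 1/(μ−λ) ⇒ μ − λ = 1/W = 1/0.799 = 1.2516
μ = λ + 1/W = 11.84 + 1.2516 = 13.0916 per hr

Final: 13.0916 /hr


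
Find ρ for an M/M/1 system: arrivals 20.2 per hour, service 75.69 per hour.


ρ = λ/μ = 20.2/75.69 = 0.2669

Final: 0.2669


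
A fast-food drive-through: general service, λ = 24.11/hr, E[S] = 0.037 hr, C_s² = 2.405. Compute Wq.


ρ = λ·E[S] = 24.11·0.037 = 0.8921
E[S²] = E[S]²(1+C_s²) = 0.037²·(1+2.405) = 0.004661
Wq = λ·E[S²]/(2(1−ρ)) = 24.11·0.004661/(2·0.1079) = 0.52065 hr

Final: 0.52065 hr


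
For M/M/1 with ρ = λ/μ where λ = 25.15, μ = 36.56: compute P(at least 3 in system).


ρ = 25.15/36.56 = 0.6879
P(N ≥ n) = ρ^n = 0.6879^3 = 0.325533

Final: 0.325533


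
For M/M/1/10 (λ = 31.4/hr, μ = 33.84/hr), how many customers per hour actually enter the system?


ρ = 0.9279; P_K = (1−ρ)ρ^10/(1−ρ^11) = 0.060815
λ_eff = λ(1 − P_K) = 31.4·(1 − 0.060815) = 31.4·0.939185 = 29.4904 /hr

Final: 29.4904 /hr


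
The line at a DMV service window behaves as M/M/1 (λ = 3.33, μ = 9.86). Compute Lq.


ρ = 3.33/9.86 = 0.3377
Lq = ρ²/(1−ρ) = 0.1141/0.6623 = 0.1722

Final: 0.1722


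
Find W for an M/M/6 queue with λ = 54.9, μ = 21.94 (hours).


a = 2.5023; ρ = 0.4170; P₀ = 0.081432
Lq = P₀·a^c·ρ/(c!(1−ρ)²) = 0.03407
Wq = Lq/λ = 0.03407/54.9 = 0.0006206 hr
W = Wq + 1/μ = 0.0006206 + 0.04558 = 0.04620 hr

Final: 0.04620 hr


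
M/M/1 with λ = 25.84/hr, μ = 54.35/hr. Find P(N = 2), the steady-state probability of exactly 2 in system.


ρ = 25.84/54.35 = 0.4754
P_n = (1−ρ)·ρ^n = (1 − 0.4754)·0.4754^2 = 0.5246·0.226040 = 0.118572

Final: 0.118572


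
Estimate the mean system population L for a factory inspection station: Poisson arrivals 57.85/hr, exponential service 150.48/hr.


ρ = λ/μ = 57.85/150.48 = 0.3844
L = ρ/(1−ρ) = 0.3844/(1 − 0.3844) = 0.3844/0.6156 = 0.6245

Final: 0.6245


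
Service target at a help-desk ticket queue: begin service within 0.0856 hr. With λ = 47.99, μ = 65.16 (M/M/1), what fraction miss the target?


ρ = 47.99/65.16 = 0.7365
P(Wq > t) = ρ·e^{−(μ−λ)t} = 0.7365·e^{−1.4698}
= 0.7365·0.229983 = 0.169381

Final: 0.169381


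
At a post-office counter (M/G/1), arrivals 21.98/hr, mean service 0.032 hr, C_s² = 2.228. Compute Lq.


ρ = λ·E[S] = 21.98·0.032 = 0.7034
Lq = ρ²(1+C_s²)/(2(1−ρ)) = 0.4947·(1+2.228)/(2·0.2966)
= 0.4947·3.2280/0.5933 = 2.69172

Final: 2.69172


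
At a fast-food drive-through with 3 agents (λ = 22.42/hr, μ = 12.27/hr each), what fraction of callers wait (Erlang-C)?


a = λ/μ = 1.8272; ρ = a/3 = 0.6091
P₀ = 0.140895 (from M/M/c formula)
C(c,a) = [a^c/(c!(1−ρ))]·P₀ = [6.10061/(6·0.3909)]·0.140895
= 2.60092·0.140895 = 0.366455

Final: 0.366455


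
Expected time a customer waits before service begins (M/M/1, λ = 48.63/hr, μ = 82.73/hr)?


ρ = 48.63/82.73 = 0.5878
Wq = ρ/(μ−λ) = 0.5878/(82.73 − 48.63) = 0.5878/34.10 = 0.01724 hr

Final: 0.01724 hr


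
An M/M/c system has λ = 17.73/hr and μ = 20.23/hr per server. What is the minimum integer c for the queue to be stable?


Stability requires cμ > λ ⇔ c > λ/μ.
λ/μ = 17.73/20.23 = 0.8764
Minimum integer c = ⌊0.8764⌋ + 1 = 1
Check: 1·20.23 = 20.23 > 17.73, while 0·20.23 = 0.00 ≤ 17.73

Final: 1 servers


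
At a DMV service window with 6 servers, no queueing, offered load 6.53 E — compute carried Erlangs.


B(6,6.53) = 0.301090 (Erlang-B)
Carried load = a(1 − B) = 6.53·(1 − 0.301090) = 6.53·0.698910 = 4.5639 E

Final: 4.5639 Erlangs


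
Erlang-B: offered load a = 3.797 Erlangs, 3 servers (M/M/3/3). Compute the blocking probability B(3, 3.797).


B(c,a) = (a^c/c!) / Σ_{k=0}^{c} a^k/k!
a^3/3! = 9.123690
Σ terms (k=0..3): 1.00000 + 3.79700 + 7.20860 + 9.12369 = 21.129295
B = 9.123690/21.129295 = 0.431803

Final: 0.431803


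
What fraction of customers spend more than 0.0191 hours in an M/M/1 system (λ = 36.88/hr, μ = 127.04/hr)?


W ~ Exponential(μ−λ) for M/M/1.
μ − λ = 127.04 − 36.88 = 90.1600
P(W > t) = e^{−(μ−λ)t} = e^{−1.7221} = 0.178698

Final: 0.178698


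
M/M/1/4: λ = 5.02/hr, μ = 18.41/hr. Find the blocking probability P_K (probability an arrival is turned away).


ρ = λ/μ = 5.02/18.41 = 0.2727
P_K = (1−ρ)ρ^K/(1−ρ^(K+1)) = (0.7273·0.005528)/(1 − 0.001507)
= 0.004021/0.998493 = 0.004027

Final: 0.004027


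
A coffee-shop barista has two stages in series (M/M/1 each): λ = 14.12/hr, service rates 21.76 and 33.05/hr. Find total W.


Each node sees arrival rate λ = 14.12/hr (tandem ⇒ throughput preserved).
W₁ = 1/(μ₁−λ) = 1/(21.76−14.12) = 0.13089 hr
W₂ = 1/(μ₂−λ) = 1/(33.05−14.12) = 0.05283 hr
W_total = W₁ + W₂ = 0.13089 + 0.05283 = 0.18372 hr

Final: 0.18372 hr


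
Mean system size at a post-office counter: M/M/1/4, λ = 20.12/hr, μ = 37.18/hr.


ρ = 20.12/37.18 = 0.5412
L = ρ[1 − (K+1)ρ^K + Kρ^(K+1)] / [(1−ρ)(1−ρ^(K+1))]
Numerator: 0.5412·(1 − 5·0.085758 + 4·0.046408) = 0.409566
Denominator: (0.4588)·(0.953592) = 0.437555
L = 0.409566/0.437555 = 0.9360

Final: 0.9360


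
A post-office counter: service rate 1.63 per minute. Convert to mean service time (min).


Mean service time = 1/μ = 1/1.63 minute = 0.61350 minute
In minutes: 0.61350 × 1 = 0.6135 min

Final: 0.6135 min


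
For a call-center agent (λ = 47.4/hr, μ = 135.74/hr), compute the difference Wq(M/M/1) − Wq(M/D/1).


ρ = 47.4/135.74 = 0.3492
Wq(M/M/1) = ρ/(μ−λ) = 0.3492/88.34 = 0.003953 hr
Wq(M/D/1) = ρ/(2(μ−λ)) = 0.001976 hr
Savings = 0.003953 − 0.001976 = 0.001976 hr

Final: 0.001976 hr


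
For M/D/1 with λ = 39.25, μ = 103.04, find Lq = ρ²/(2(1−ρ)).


ρ = 39.25/103.04 = 0.3809
M/D/1: Lq = ρ²/(2(1−ρ)) = 0.1451/(2·0.6191) = 0.11719

Final: 0.11719


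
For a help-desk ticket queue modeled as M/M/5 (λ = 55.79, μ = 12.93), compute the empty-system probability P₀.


a = λ/μ = 55.79/12.93 = 4.3148; ρ = a/c = 0.8630
Σ_{k=0}^{4} a^k/k! (terms k=0..4) = 1.00000 + 4.31477 + 9.30863 + 13.38820 + 14.44176 = 42.45336
Tail: a^5/(5!(1−ρ)) = 1495.50952/(120·0.1370) = 90.93744
P₀ = 1/(42.45336 + 90.93744) = 1/133.39081 = 0.007497

Final: 0.007497


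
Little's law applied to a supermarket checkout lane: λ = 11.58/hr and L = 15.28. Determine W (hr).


W = L/λ = 15.28/11.58 = 1.3195 hr

Final: 1.3195 hr


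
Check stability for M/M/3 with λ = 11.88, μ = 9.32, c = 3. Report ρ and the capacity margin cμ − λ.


Total capacity cμ = 3·9.32 = 27.96/hr
ρ = λ/(cμ) = 11.88/27.96 = 0.4249
Stable ⇔ ρ < 1: YES
Spare capacity = cμ − λ = 27.96 − 11.88 = 16.08/hr

Final: ρ = 0.4249; stable; margin = 16.08/hr


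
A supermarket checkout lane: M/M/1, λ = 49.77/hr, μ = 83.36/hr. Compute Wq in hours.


ρ = 49.77/83.36 = 0.5970
Wq = ρ/(μ−λ) = 0.5970/(83.36 − 49.77) = 0.5970/33.59 = 0.01777 hr

Final: 0.01777 hr


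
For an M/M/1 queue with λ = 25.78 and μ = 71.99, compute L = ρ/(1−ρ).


ρ = λ/μ = 25.78/71.99 = 0.3581
L = ρ/(1−ρ) = 0.3581/(1 − 0.3581) = 0.3581/0.6419 = 0.5579

Final: 0.5579


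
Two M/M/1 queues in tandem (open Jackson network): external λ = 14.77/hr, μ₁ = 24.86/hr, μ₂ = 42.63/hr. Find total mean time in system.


Each node sees arrival rate λ = 14.77/hr (tandem ⇒ throughput preserved).
W₁ = 1/(μ₁−λ) = 1/(24.86−14.77) = 0.09911 hr
W₂ = 1/(μ₂−λ) = 1/(42.63−14.77) = 0.03589 hr
W_total = W₁ + W₂ = 0.09911 + 0.03589 = 0.13500 hr

Final: 0.13500 hr


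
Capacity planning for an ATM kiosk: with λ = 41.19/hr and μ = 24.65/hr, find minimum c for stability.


Stability requires cμ > λ ⇔ c > λ/μ.
λ/μ = 41.19/24.65 = 1.6710
Minimum integer c = ⌊1.6710⌋ + 1 = 2
Check: 2·24.65 = 49.30 > 41.19, while 1·24.65 = 24.65 ≤ 41.19

Final: 2 servers


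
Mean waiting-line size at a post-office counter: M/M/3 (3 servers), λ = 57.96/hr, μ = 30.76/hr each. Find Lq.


a = λ/μ = 1.8843; ρ = a/3 = 0.6281
P₀ = 0.130591
Lq = P₀·a^c·ρ / (c!·(1−ρ)²) = 0.130591·6.69000·0.6281/(6·0.13832)
= 0.66119

Final: 0.66119


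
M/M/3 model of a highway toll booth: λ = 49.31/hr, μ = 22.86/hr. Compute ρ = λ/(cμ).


ρ = λ/(cμ) = 49.31/(3·22.86) = 49.31/68.58 = 0.7190

Final: 0.7190


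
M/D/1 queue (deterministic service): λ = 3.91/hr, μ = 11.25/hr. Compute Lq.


ρ = 3.91/11.25 = 0.3476
M/D/1: Lq = ρ²/(2(1−ρ)) = 0.1208/(2·0.6524) = 0.09257

Final: 0.09257


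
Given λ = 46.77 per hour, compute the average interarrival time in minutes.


Mean interarrival time = 1/λ = 1/46.77 hour = 0.02138 hour
In minutes: 0.02138 × 60 = 1.2829 min

Final: 1.2829 min


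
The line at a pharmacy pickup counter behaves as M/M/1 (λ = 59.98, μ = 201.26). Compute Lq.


ρ = 59.98/201.26 = 0.2980
Lq = ρ²/(1−ρ) = 0.08882/0.7020 = 0.1265

Final: 0.1265


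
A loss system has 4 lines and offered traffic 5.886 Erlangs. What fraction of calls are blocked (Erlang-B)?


B(c,a) = (a^c/c!) / Σ_{k=0}^{c} a^k/k!
a^4/4! = 50.011489
Σ terms (k=0..4): 1.00000 + 5.88600 + 17.32250 + 33.98674 + 50.01149 = 108.206729
B = 50.011489/108.206729 = 0.462185

Final: 0.462185


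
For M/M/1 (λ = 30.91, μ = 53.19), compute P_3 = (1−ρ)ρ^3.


ρ = 30.91/53.19 = 0.5811
P_n = (1−ρ)·ρ^n = (1 − 0.5811)·0.5811^3 = 0.4189·0.196249 = 0.082204

Final: 0.082204


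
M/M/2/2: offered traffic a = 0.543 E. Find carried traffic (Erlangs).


B(2,0.543) = 0.087212 (Erlang-B)
Carried load = a(1 − B) = 0.543·(1 − 0.087212) = 0.543·0.912788 = 0.4956 E

Final: 0.4956 Erlangs


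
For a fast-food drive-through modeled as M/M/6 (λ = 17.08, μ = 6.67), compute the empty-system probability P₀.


a = λ/μ = 17.08/6.67 = 2.5607; ρ = a/c = 0.4268
Σ_{k=0}^{5} a^k/k! (terms k=0..5) = 1.00000 + 2.56072 + 3.27864 + 2.79856 + 1.79158 + 0.91755 = 12.34705
Tail: a^6/(6!(1−ρ)) = 281.95006/(720·0.5732) = 0.68316
P₀ = 1/(12.34705 + 0.68316) = 1/13.03022 = 0.076745

Final: 0.076745


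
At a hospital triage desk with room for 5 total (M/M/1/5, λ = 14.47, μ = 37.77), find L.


ρ = 14.47/37.77 = 0.3831
L = ρ[1 − (K+1)ρ^K + Kρ^(K+1)] / [(1−ρ)(1−ρ^(K+1))]
Numerator: 0.3831·(1 − 6·0.008253 + 5·0.003162) = 0.370194
Denominator: (0.6169)·(0.996838) = 0.614941
L = 0.370194/0.614941 = 0.6020

Final: 0.6020


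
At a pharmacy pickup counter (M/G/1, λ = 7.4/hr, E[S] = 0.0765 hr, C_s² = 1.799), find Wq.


ρ = λ·E[S] = 7.4·0.0765 = 0.5661
E[S²] = E[S]²(1+C_s²) = 0.0765²·(1+1.799) = 0.016380
Wq = λ·E[S²]/(2(1−ρ)) = 7.4·0.016380/(2·0.4339) = 0.13968 hr

Final: 0.13968 hr


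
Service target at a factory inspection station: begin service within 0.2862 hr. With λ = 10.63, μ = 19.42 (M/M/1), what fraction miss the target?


ρ = 10.63/19.42 = 0.5474
P(Wq > t) = ρ·e^{−(μ−λ)t} = 0.5474·e^{−2.5157}
= 0.5474·0.080806 = 0.044231

Final: 0.044231


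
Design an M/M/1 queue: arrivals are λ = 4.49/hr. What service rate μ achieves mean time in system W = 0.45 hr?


W = 1/(μ−λ) ⇒ μ − λ = 1/W = 1/0.45 = 2.2222
μ = λ + 1/W = 4.49 + 2.2222 = 6.7122 per hr

Final: 6.7122 /hr


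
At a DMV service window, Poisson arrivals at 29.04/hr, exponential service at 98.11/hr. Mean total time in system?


W = 1/(μ−λ) = 1/(98.11 − 29.04) = 1/69.07 = 0.01448 hr

Final: 0.01448 hr


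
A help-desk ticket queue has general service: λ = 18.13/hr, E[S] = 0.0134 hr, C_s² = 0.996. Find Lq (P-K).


ρ = λ·E[S] = 18.13·0.0134 = 0.2429
Lq = ρ²(1+C_s²)/(2(1−ρ)) = 0.05902·(1+0.996)/(2·0.7571)
= 0.05902·1.9960/1.5141 = 0.07780

Final: 0.07780


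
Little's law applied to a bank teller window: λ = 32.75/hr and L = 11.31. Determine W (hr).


W = L/λ = 11.31/32.75 = 0.3453 hr

Final: 0.3453 hr


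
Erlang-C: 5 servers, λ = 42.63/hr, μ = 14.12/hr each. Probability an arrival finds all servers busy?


a = λ/μ = 3.0191; ρ = a/5 = 0.6038
P₀ = 0.045659 (from M/M/c formula)
C(c,a) = [a^c/(c!(1−ρ))]·P₀ = [250.84369/(120·0.3962)]·0.045659
= 5.27636·0.045659 = 0.240913

Final: 0.240913


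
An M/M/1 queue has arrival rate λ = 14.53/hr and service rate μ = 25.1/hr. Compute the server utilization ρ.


ρ = λ/μ = 14.53/25.1 = 0.5789

Final: 0.5789


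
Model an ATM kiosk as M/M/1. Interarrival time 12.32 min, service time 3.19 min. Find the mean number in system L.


λ = 60/12.32 = 4.8701 /hr
μ = 60/3.19 = 18.8088 /hr
ρ = λ/μ = 4.8701/18.8088 = 0.2589
L = ρ/(1−ρ) = 0.2589/0.7411 = 0.3494

Final: 0.3494


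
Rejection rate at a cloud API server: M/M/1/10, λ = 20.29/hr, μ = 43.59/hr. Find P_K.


ρ = λ/μ = 20.29/43.59 = 0.4655
P_K = (1−ρ)ρ^K/(1−ρ^(K+1)) = (0.5345·0.0004775)/(1 − 0.0002223)
= 0.0002552/0.999778 = 0.0002553

Final: 0.0002553


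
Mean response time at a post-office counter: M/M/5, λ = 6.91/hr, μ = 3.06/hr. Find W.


a = 2.2582; ρ = 0.4516; P₀ = 0.103063
Lq = P₀·a^c·ρ/(c!(1−ρ)²) = 0.07574
Wq = Lq/λ = 0.07574/6.91 = 0.01096 hr
W = Wq + 1/μ = 0.01096 + 0.32680 = 0.33776 hr

Final: 0.33776 hr


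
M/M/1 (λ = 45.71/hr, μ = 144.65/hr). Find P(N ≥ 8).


ρ = 45.71/144.65 = 0.3160
P(N ≥ n) = ρ^n = 0.3160^8 = 0.00009944

Final: 0.00009944


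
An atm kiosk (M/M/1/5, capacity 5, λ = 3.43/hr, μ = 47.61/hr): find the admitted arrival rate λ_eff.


ρ = 0.07204; P_K = (1−ρ)ρ^5/(1−ρ^6) = 0.000001801
λ_eff = λ(1 − P_K) = 3.43·(1 − 0.000001801) = 3.43·0.999998 = 3.4300 /hr

Final: 3.4300 /hr


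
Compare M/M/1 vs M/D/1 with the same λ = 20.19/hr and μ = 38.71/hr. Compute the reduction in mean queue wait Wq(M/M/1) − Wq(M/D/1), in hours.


ρ = 20.19/38.71 = 0.5216
Wq(M/M/1) = ρ/(μ−λ) = 0.5216/18.52 = 0.02816 hr
Wq(M/D/1) = ρ/(2(μ−λ)) = 0.01408 hr
Savings = 0.02816 − 0.01408 = 0.01408 hr

Final: 0.01408 hr


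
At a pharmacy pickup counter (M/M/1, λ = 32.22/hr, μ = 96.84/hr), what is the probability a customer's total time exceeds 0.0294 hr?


W ~ Exponential(μ−λ) for M/M/1.
μ − λ = 96.84 − 32.22 = 64.6200
P(W > t) = e^{−(μ−λ)t} = e^{−1.8998} = 0.149594

Final: 0.149594


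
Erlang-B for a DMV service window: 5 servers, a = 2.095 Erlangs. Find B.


B(c,a) = (a^c/c!) / Σ_{k=0}^{c} a^k/k!
a^5/5! = 0.336309
Σ terms (k=0..5): 1.00000 + 2.09500 + 2.19451 + 1.53250 + 0.80265 + 0.33631 = 7.960971
B = 0.336309/7.960971 = 0.042245

Final: 0.042245


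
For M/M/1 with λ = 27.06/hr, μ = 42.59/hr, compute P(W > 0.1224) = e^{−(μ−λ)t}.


W ~ Exponential(μ−λ) for M/M/1.
μ − λ = 42.59 − 27.06 = 15.5300
P(W > t) = e^{−(μ−λ)t} = e^{−1.9009} = 0.149438

Final: 0.149438


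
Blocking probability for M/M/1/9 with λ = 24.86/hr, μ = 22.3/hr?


ρ = λ/μ = 24.86/22.3 = 1.1148
P_K = (1−ρ)ρ^K/(1−ρ^(K+1)) = (-0.1148·2.659294)/(1 − 2.964576)
= -0.305282/-1.964576 = 0.155393

Final: 0.155393


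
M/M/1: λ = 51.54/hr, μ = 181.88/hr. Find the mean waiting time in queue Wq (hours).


ρ = 51.54/181.88 = 0.2834
Wq = ρ/(μ−λ) = 0.2834/(181.88 − 51.54) = 0.2834/130.34 = 0.002174 hr

Final: 0.002174 hr


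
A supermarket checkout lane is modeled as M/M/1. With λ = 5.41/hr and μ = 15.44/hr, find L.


ρ = λ/μ = 5.41/15.44 = 0.3504
L = ρ/(1−ρ) = 0.3504/(1 − 0.3504) = 0.3504/0.6496 = 0.5394

Final: 0.5394


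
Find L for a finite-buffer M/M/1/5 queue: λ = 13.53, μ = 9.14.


ρ = 13.53/9.14 = 1.4803
L = ρ[1 − (K+1)ρ^K + Kρ^(K+1)] / [(1−ρ)(1−ρ^(K+1))]
Numerator: 1.4803·(1 − 6·7.108173 + 5·10.522274) = 16.227607
Denominator: (-0.4803)·(-9.522274) = 4.573609
L = 16.227607/4.573609 = 3.5481

Final: 3.5481


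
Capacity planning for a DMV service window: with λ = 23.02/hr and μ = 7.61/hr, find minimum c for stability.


Stability requires cμ > λ ⇔ c > λ/μ.
λ/μ = 23.02/7.61 = 3.0250
Minimum integer c = ⌊3.0250⌋ + 1 = 4
Check: 4·7.61 = 30.44 > 23.02, while 3·7.61 = 22.83 ≤ 23.02

Final: 4 servers


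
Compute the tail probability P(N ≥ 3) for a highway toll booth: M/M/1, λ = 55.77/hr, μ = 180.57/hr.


ρ = 55.77/180.57 = 0.3089
P(N ≥ n) = ρ^n = 0.3089^3 = 0.029462

Final: 0.029462


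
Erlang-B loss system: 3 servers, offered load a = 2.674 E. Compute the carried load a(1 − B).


B(3,2.674) = 0.305357 (Erlang-B)
Carried load = a(1 − B) = 2.674·(1 − 0.305357) = 2.674·0.694643 = 1.8575 E

Final: 1.8575 Erlangs


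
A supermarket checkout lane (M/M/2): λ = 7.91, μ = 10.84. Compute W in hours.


a = 0.7297; ρ = 0.3649; P₀ = 0.465360
Lq = P₀·a^c·ρ/(c!(1−ρ)²) = 0.11205
Wq = Lq/λ = 0.11205/7.91 = 0.01417 hr
W = Wq + 1/μ = 0.01417 + 0.09225 = 0.10642 hr

Final: 0.10642 hr


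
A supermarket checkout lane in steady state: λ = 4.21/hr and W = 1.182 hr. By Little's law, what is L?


L = λW = 4.21·1.182 = 4.9762

Final: 4.9762


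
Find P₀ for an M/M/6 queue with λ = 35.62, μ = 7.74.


a = λ/μ = 35.62/7.74 = 4.6021; ρ = a/c = 0.7670
Σ_{k=0}^{5} a^k/k! (terms k=0..5) = 1.00000 + 4.60207 + 10.58951 + 16.24455 + 18.68962 + 17.20218 = 68.32793
Tail: a^6/(6!(1−ρ)) = 9499.87141/(720·0.2330) = 56.63047
P₀ = 1/(68.32793 + 56.63047) = 1/124.95840 = 0.008003

Final: 0.008003


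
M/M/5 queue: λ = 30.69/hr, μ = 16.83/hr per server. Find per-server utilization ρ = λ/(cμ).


ρ = λ/(cμ) = 30.69/(5·16.83) = 30.69/84.15 = 0.3647

Final: 0.3647


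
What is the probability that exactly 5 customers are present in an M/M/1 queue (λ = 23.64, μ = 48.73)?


ρ = 23.64/48.73 = 0.4851
P_n = (1−ρ)·ρ^n = (1 − 0.4851)·0.4851^5 = 0.5149·0.026869 = 0.013834

Final: 0.013834


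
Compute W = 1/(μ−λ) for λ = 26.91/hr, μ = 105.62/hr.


W = 1/(μ−λ) = 1/(105.62 − 26.91) = 1/78.71 = 0.01270 hr

Final: 0.01270 hr


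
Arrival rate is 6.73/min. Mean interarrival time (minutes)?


Mean interarrival time = 1/λ = 1/6.73 minute = 0.14859 minute
In minutes: 0.14859 × 1 = 0.1486 min

Final: 0.1486 min


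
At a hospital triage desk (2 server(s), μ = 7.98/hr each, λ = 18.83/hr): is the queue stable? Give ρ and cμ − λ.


Total capacity cμ = 2·7.98 = 15.96/hr
ρ = λ/(cμ) = 18.83/15.96 = 1.1798
Stable ⇔ ρ < 1: NO
Spare capacity = cμ − λ = 15.96 − 18.83 = -2.87/hr

Final: ρ = 1.1798; unstable; margin = -2.87/hr


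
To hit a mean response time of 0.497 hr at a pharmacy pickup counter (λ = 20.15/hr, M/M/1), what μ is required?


W = 1/(μ−λ) ⇒ μ − λ = 1/W = 1/0.497 = 2.0121
μ = λ + 1/W = 20.15 + 2.0121 = 22.1621 per hr

Final: 22.1621 /hr


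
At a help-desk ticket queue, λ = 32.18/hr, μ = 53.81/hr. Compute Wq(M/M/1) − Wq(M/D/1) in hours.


ρ = 32.18/53.81 = 0.5980
Wq(M/M/1) = ρ/(μ−λ) = 0.5980/21.63 = 0.02765 hr
Wq(M/D/1) = ρ/(2(μ−λ)) = 0.01382 hr
Savings = 0.02765 − 0.01382 = 0.01382 hr

Final: 0.01382 hr


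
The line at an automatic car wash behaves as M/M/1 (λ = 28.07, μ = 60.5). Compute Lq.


ρ = 28.07/60.5 = 0.4640
Lq = ρ²/(1−ρ) = 0.2153/0.5360 = 0.4016

Final: 0.4016


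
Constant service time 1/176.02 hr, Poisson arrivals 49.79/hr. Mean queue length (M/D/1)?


ρ = 49.79/176.02 = 0.2829
M/D/1: Lq = ρ²/(2(1−ρ)) = 0.08001/(2·0.7171) = 0.05579

Final: 0.05579


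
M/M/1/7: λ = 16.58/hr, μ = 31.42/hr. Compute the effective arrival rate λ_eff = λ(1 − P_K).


ρ = 0.5277; P_K = (1−ρ)ρ^7/(1−ρ^8) = 0.005414
λ_eff = λ(1 − P_K) = 16.58·(1 − 0.005414) = 16.58·0.994586 = 16.4902 /hr

Final: 16.4902 /hr


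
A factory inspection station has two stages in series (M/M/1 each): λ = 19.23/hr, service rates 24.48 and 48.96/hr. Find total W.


Each node sees arrival rate λ = 19.23/hr (tandem ⇒ throughput preserved).
W₁ = 1/(μ₁−λ) = 1/(24.48−19.23) = 0.19048 hr
W₂ = 1/(μ₂−λ) = 1/(48.96−19.23) = 0.03364 hr
W_total = W₁ + W₂ = 0.19048 + 0.03364 = 0.22411 hr

Final: 0.22411 hr


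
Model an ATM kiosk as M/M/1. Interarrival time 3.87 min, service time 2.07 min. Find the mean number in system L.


λ = 60/3.87 = 15.5039 /hr
μ = 60/2.07 = 28.9855 /hr
ρ = λ/μ = 15.5039/28.9855 = 0.5349
L = ρ/(1−ρ) = 0.5349/0.4651 = 1.1500

Final: 1.1500


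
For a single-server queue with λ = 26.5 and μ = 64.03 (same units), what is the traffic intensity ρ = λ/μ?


ρ = λ/μ = 26.5/64.03 = 0.4139

Final: 0.4139


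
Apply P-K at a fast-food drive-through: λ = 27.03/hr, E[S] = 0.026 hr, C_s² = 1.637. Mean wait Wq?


ρ = λ·E[S] = 27.03·0.026 = 0.7028
E[S²] = E[S]²(1+C_s²) = 0.026²·(1+1.637) = 0.001783
Wq = λ·E[S²]/(2(1−ρ)) = 27.03·0.001783/(2·0.2972) = 0.08106 hr

Final: 0.08106 hr


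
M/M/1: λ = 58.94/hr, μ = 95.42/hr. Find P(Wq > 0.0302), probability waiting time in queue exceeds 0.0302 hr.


ρ = 58.94/95.42 = 0.6177
P(Wq > t) = ρ·e^{−(μ−λ)t} = 0.6177·e^{−1.1017}
= 0.6177·0.332307 = 0.205263

Final: 0.205263


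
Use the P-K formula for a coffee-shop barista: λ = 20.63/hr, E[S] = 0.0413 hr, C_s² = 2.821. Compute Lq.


ρ = λ·E[S] = 20.63·0.0413 = 0.8520
Lq = ρ²(1+C_s²)/(2(1−ρ)) = 0.7259·(1+2.821)/(2·0.1480)
= 0.7259·3.8210/0.2960 = 9.37216

Final: 9.37216


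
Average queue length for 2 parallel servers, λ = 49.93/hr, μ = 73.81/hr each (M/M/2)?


a = λ/μ = 0.6765; ρ = a/2 = 0.3382
P₀ = 0.494508
Lq = P₀·a^c·ρ / (c!·(1−ρ)²) = 0.494508·0.45761·0.3382/(2·0.43794)
= 0.08739

Final: 0.08739


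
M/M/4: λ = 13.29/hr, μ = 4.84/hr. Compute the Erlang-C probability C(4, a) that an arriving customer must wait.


a = λ/μ = 2.7459; ρ = a/4 = 0.6865
P₀ = 0.053992 (from M/M/c formula)
C(c,a) = [a^c/(c!(1−ρ))]·P₀ = [56.84843/(24·0.3135)]·0.053992
= 7.55482·0.053992 = 0.407903

Final: 0.407903


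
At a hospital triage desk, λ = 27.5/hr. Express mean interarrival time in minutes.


Mean interarrival time = 1/λ = 1/27.5 hour = 0.03636 hour
In minutes: 0.03636 × 60 = 2.1818 min

Final: 2.1818 min


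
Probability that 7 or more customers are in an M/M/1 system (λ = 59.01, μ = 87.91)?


ρ = 59.01/87.91 = 0.6713
P(N ≥ n) = ρ^n = 0.6713^7 = 0.061406

Final: 0.061406


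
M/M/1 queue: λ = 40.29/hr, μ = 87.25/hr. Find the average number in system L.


ρ = λ/μ = 40.29/87.25 = 0.4618
L = ρ/(1−ρ) = 0.4618/(1 − 0.4618) = 0.4618/0.5382 = 0.8580

Final: 0.8580


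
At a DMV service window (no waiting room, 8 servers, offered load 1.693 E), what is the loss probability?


B(c,a) = (a^c/c!) / Σ_{k=0}^{c} a^k/k!
a^8/8! = 0.001674
Σ terms (k=0..8): 1.00000 + 1.69300 + 1.43312 + 0.80876 + 0.34231 + 0.11591 + 0.03270 + 0.007910 + 0.001674 = 5.435386
B = 0.001674/5.435386 = 0.0003080

Final: 0.0003080


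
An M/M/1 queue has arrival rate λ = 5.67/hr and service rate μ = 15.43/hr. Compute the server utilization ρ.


ρ = λ/μ = 5.67/15.43 = 0.3675

Final: 0.3675


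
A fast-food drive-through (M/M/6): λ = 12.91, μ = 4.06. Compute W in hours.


a = 3.1798; ρ = 0.5300; P₀ = 0.040622
Lq = P₀·a^c·ρ/(c!(1−ρ)²) = 0.13990
Wq = Lq/λ = 0.13990/12.91 = 0.01084 hr
W = Wq + 1/μ = 0.01084 + 0.24631 = 0.25714 hr

Final: 0.25714 hr


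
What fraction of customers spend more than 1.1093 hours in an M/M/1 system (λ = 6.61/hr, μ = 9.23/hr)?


W ~ Exponential(μ−λ) for M/M/1.
μ − λ = 9.23 − 6.61 = 2.6200
P(W > t) = e^{−(μ−λ)t} = e^{−2.9064} = 0.054674

Final: 0.054674
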